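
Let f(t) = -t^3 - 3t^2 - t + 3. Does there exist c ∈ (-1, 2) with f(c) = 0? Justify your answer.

f(-1) = 2 and f(2) = -19, which have opposite signs.
Since f is a polynomial it is continuous on [-1, 2].
By the Intermediate Value Theorem, f takes the value 0 somewhere in the open interval.

Such a root exists.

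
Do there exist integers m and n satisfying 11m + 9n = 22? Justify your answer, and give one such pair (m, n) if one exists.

11 and 9 are coprime, so 11m + 9n ranges over all of ℤ.
Dividing repeatedly: 11 = 1·9 + 2, 9 = 4·2 + 1, 2 = 2·1 + 0.
Unwinding: 1 = 9 − 4·2 = 9 − 4·(11 − 1·9) = −4·11 + 5·9, i.e. 11·(-4) + 9·5 = 1.
Times 22: 11·(-88) + 9·110 = 22, so (-88, 110) solves it.
Shifting by a multiple of (9, −11) keeps it a solution: m = -88 + 10·9 = 2, n = 110 − 10·11 = 0.
Indeed 11·2 + 9·0 = 22 + 0 = 22.

m = 2, n = 0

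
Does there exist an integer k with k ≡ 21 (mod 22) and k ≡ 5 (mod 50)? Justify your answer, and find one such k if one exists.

k = 505

The moduli are not coprime: gcd(22, 50) = 2. Compatibility requires 2 ∣ (5 − 21) = -16, which holds, so solutions exist.
Put k = 21 + 22t, so we need 22t ≡ 34 (mod 50), equivalently (divide by 2) 11t ≡ 17 (mod 25).
To invert 11 modulo 25: 25 = 2·11 + 3, 11 = 3·3 + 2, 3 = 1·2 + 1, 2 = 2·1 + 0, and unwinding, 1 = 3 − 1·2 = 3 − (11 − 3·3) = −11 + 4·3 = −11 + 4·(25 − 2·11) = 4·25 − 9·11. Thus 11⁻¹ ≡ -9 ≡ 16 (mod 25).
Multiplying by 16: t ≡ 16·17 = 272 ≡ 22 (mod 25).
Then k = 21 + 22·22 = 505.
Indeed 505 ≡ 21 (mod 22) and 505 ≡ 5 (mod 50).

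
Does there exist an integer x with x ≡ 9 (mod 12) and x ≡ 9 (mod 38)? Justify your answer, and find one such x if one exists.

x = 9

The moduli are not coprime: gcd(12, 38) = 2. Compatibility requires 2 ∣ (9 − 9) = 0, which holds, so solutions exist.
The smallest candidate x = 9 works directly: 9 ≡ 9 (mod 38).
Check: 9 mod 12 = 9, 9 mod 38 = 9. ✓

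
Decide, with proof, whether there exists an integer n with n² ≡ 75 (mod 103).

No such integer exists.

103 is prime, so by Euler's criterion 75 is a square mod 103 iff 75^((103−1)/2) = 75^51 ≡ 1 (mod 103).
Squaring successively (mod 103): 75^2 = 5625 ≡ 63; 75^4 ≡ 63² = 3969 ≡ 55; 75^8 ≡ 55² = 3025 ≡ 38; 75^16 ≡ 38² = 1444 ≡ 2; 75^32 ≡ 2² = 4 ≡ 4.
Since 51 = 32 + 16 + 2 + 1, 75^51 ≡ 4 · 2 · 63 · 75; multiplying out mod 103: 4·2 = 8 ≡ 8, then 8·63 = 504 ≡ 92, then 92·75 = 6900 ≡ 102. Thus 75^51 ≡ 102 ≡ −1 (mod 103).
By Euler's criterion 75 is a quadratic non-residue mod 103: no n satisfies n² ≡ 75 (mod 103).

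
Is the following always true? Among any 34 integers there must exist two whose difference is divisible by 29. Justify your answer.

Partition the integers by their residue mod 29; there are 29 classes.
With 34 integers and only 29 classes, the pigeonhole principle forces two of them, say a and b, into the same class.
Then a ≡ b (mod 29), i.e. 29 ∣ (a − b).

True.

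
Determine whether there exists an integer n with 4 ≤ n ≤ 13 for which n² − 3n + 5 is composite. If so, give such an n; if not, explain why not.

n = 8

At n = 8: 8² − 3·8 + 5 = 45 = 3·15, which is composite.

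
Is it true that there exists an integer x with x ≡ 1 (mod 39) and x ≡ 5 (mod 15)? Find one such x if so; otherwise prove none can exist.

gcd(39, 15) = 3. If x ≡ 1 (mod 39) and x ≡ 5 (mod 15), then x ≡ 1 (mod 3) and x ≡ 5 (mod 3).
But 1 mod 3 = 1 while 5 mod 3 = 2, a contradiction.
Hence the system has no solution.

There is no such integer.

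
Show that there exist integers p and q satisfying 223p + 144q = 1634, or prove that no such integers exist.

p = 110, q = -159

Since gcd(223, 144) = 1, every integer is an integer combination of 223 and 144.
Euclidean algorithm: 223 = 1·144 + 79, 144 = 1·79 + 65, 79 = 1·65 + 14, 65 = 4·14 + 9, 14 = 1·9 + 5, 9 = 1·5 + 4, 5 = 1·4 + 1, 4 = 4·1 + 0.
Back-substituting, 1 = 5 − 1·4 = 5 − (9 − 1·5) = −9 + 2·5 = −9 + 2·(14 − 1·9) = 2·14 − 3·9 = 2·14 − 3·(65 − 4·14) = −3·65 + 14·14 = −3·65 + 14·(79 − 1·65) = 14·79 − 17·65 = 14·79 − 17·(144 − 1·79) = −17·144 + 31·79 = −17·144 + 31·(223 − 1·144) = 31·223 − 48·144; that is, 223·31 + 144·(-48) = 1.
Multiplying through by 1634: p = 31·1634 = 50654, q = (-48)·1634 = -78432 is a solution.
Subtracting 351·144 from p and adding 351·223 to q gives the tidier solution (110, -159).
Check: 223·110 + 144·(-159) = 24530 − 22896 = 1634. ✓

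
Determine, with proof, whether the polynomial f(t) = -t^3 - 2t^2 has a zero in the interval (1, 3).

No such root exists.

f(1) = -3 and f(3) = -45, both negative, so a sign-change argument is unavailable; we show f keeps this sign on the whole interval.
Shift to the endpoint 1: with t = 1 + u (0 < u < 2), one computes f(1 + u) = -u^3 - 5u^2 - 7u - 3.
All 4 nonzero coefficients of this polynomial in u are negative; hence for u > 0 the value is a sum of negative terms (the constant -3 among them).
Therefore f(t) < 0 throughout (1, 3), and f has no zero there.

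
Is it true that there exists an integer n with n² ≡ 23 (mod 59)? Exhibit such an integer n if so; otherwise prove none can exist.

No, no such integer exists.

59 is prime, so by Euler's criterion 23 is a square mod 59 iff 23^((59−1)/2) = 23^29 ≡ 1 (mod 59).
Repeated squaring mod 59: 23^2 = 529 ≡ 57; 23^4 ≡ 57² = 3249 ≡ 4; 23^8 ≡ 4² = 16 ≡ 16; 23^16 ≡ 16² = 256 ≡ 20.
Since 29 = 16 + 8 + 4 + 1, 23^29 ≡ 20 · 16 · 4 · 23; multiplying out mod 59: 20·16 = 320 ≡ 25, then 25·4 = 100 ≡ 41, then 41·23 = 943 ≡ 58. Thus 23^29 ≡ 58 ≡ −1 (mod 59).
By Euler's criterion 23 is a quadratic non-residue mod 59: no n satisfies n² ≡ 23 (mod 59).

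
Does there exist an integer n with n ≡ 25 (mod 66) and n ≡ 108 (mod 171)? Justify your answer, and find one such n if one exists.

Both moduli are multiples of 3 = gcd(66, 171), so any solution would satisfy n ≡ 25 and n ≡ 108 modulo 3 simultaneously.
However 25 ≡ 1 and 108 ≡ 0 (mod 3), and 1 ≠ 0.
Therefore no such n exists.

There is no such integer.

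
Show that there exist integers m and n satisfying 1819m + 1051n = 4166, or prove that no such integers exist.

m = 988, n = -1706

1819 and 1051 are coprime, so 1819m + 1051n ranges over all of ℤ.
Run the Euclidean algorithm on 1819 and 1051: 1819 = 1·1051 + 768, 1051 = 1·768 + 283, 768 = 2·283 + 202, 283 = 1·202 + 81, 202 = 2·81 + 40, 81 = 2·40 + 1, 40 = 40·1 + 0.
Working back up the chain: 1 = 81 − 2·40 = 81 − 2·(202 − 2·81) = −2·202 + 5·81 = −2·202 + 5·(283 − 1·202) = 5·283 − 7·202 = 5·283 − 7·(768 − 2·283) = −7·768 + 19·283 = −7·768 + 19·(1051 − 1·768) = 19·1051 − 26·768 = 19·1051 − 26·(1819 − 1·1051) = −26·1819 + 45·1051. So 1819·(-26) + 1051·45 = 1.
Scaling by 4166 gives the particular solution (m, n) = (-108316, 187470).
The general solution is m = -108316 + 1051k, n = 187470 − 1819k; taking k = 104 gives the smaller pair m = 988, n = -1706.
Check: 1819·988 + 1051·(-1706) = 1797172 − 1793006 = 4166. ✓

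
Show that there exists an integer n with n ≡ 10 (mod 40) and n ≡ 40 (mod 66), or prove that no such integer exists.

n = 370

The moduli are not coprime: gcd(40, 66) = 2. Compatibility requires 2 ∣ (40 − 10) = 30, which holds, so solutions exist.
Write n = 10 + 40t. Then 40t ≡ 40 − 10 ≡ 30 (mod 66); dividing through by 2 gives 20t ≡ 15 (mod 33).
Since 20·5 = 100 = 3·33 + 1, the inverse of 20 mod 33 is 5.
Multiplying by 5: t ≡ 5·15 = 75 ≡ 9 (mod 33).
Then n = 10 + 40·9 = 370.
Verify: 370 = 9·40 + 10 and 370 = 5·66 + 40. ✓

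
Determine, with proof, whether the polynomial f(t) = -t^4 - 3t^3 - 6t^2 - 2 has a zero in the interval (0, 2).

f(0) = -2 and f(2) = -66, both negative, so a sign-change argument is unavailable; we show f keeps this sign on the whole interval.
The nonzero coefficients of f are all negative, so for t > 0 every term of f(t) is negative (the constant term -2 strictly so).
So f is strictly negative on (0, 2); no root exists in the interval.

No such root exists.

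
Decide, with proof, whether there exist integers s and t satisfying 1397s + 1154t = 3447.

1397 and 1154 are coprime, so 1397s + 1154t ranges over all of ℤ.
Dividing repeatedly: 1397 = 1·1154 + 243, 1154 = 4·243 + 182, 243 = 1·182 + 61, 182 = 2·61 + 60, 61 = 1·60 + 1, 60 = 60·1 + 0.
Unwinding: 1 = 61 − 1·60 = 61 − (182 − 2·61) = −182 + 3·61 = −182 + 3·(243 − 1·182) = 3·243 − 4·182 = 3·243 − 4·(1154 − 4·243) = −4·1154 + 19·243 = −4·1154 + 19·(1397 − 1·1154) = 19·1397 − 23·1154, i.e. 1397·19 + 1154·(-23) = 1.
Times 3447: 1397·65493 + 1154·(-79281) = 3447, so (65493, -79281) solves it.
Subtracting 56·1154 from s and adding 56·1397 to t gives the tidier solution (869, -1049).
Check: 1397·869 + 1154·(-1049) = 1213993 − 1210546 = 3447. ✓

s = 869, t = -1049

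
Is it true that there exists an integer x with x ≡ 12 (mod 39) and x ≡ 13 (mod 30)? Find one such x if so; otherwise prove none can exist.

No such integer exists.

Both moduli are multiples of 3 = gcd(39, 30), so any solution would satisfy x ≡ 12 and x ≡ 13 modulo 3 simultaneously.
However 12 ≡ 0 and 13 ≡ 1 (mod 3), and 0 ≠ 1.
So no integer satisfies both congruences.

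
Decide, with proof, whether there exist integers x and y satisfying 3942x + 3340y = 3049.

Both 3942 and 3340 are divisible by gcd(3942, 3340) = 2, hence so is any combination 3942x + 3340y.
But 3049 = 2·1524 + 1, so 2 ∤ 3049.
Hence no integers x, y satisfy the equation.

No such integers exist.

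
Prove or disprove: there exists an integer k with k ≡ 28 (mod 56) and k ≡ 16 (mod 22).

k = 588

gcd(56, 22) = 2. A simultaneous solution exists iff 28 ≡ 16 (mod 2); here 28 mod 2 = 0 = 16 mod 2, so it does.
Write k = 28 + 56t. Then 56t ≡ 16 − 28 ≡ 10 (mod 22); dividing through by 2 gives 28t ≡ 5 (mod 11).
28 ≡ 6 (mod 11), so this reads 6t ≡ 5 (mod 11). Since 6·2 = 12 = 1·11 + 1, the inverse of 6 mod 11 is 2.
Multiplying by 2: t ≡ 2·5 = 10 (mod 11).
Then k = 28 + 56·10 = 588.
Indeed 588 ≡ 28 (mod 56) and 588 ≡ 16 (mod 22).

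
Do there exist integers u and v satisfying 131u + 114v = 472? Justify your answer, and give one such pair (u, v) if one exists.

131 and 114 are coprime, so 131u + 114v ranges over all of ℤ.
Dividing repeatedly: 131 = 1·114 + 17, 114 = 6·17 + 12, 17 = 1·12 + 5, 12 = 2·5 + 2, 5 = 2·2 + 1, 2 = 2·1 + 0.
Back-substituting, 1 = 5 − 2·2 = 5 − 2·(12 − 2·5) = −2·12 + 5·5 = −2·12 + 5·(17 − 1·12) = 5·17 − 7·12 = 5·17 − 7·(114 − 6·17) = −7·114 + 47·17 = −7·114 + 47·(131 − 1·114) = 47·131 − 54·114; that is, 131·47 + 114·(-54) = 1.
Multiplying through by 472: u = 47·472 = 22184, v = (-54)·472 = -25488 is a solution.
Shifting by a multiple of (114, −131) keeps it a solution: u = 22184 − 194·114 = 68, v = -25488 + 194·131 = -74.
Indeed 131·68 + 114·(-74) = 8908 − 8436 = 472.

u = 68, v = -74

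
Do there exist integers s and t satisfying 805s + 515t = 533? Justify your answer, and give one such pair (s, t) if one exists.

No such integers exist.

Both 805 and 515 are divisible by gcd(805, 515) = 5, hence so is any combination 805s + 515t.
But 533 is not a multiple of 5 (it leaves remainder 3).
Hence no integers s, t satisfy the equation.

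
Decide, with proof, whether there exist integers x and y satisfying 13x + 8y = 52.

x = 4, y = 0

13 and 8 are coprime, so 13x + 8y ranges over all of ℤ.
Euclidean algorithm: 13 = 1·8 + 5, 8 = 1·5 + 3, 5 = 1·3 + 2, 3 = 1·2 + 1, 2 = 2·1 + 0.
Unwinding: 1 = 3 − 1·2 = 3 − (5 − 1·3) = −5 + 2·3 = −5 + 2·(8 − 1·5) = 2·8 − 3·5 = 2·8 − 3·(13 − 1·8) = −3·13 + 5·8, i.e. 13·(-3) + 8·5 = 1.
Scaling by 52 gives the particular solution (x, y) = (-156, 260).
Shifting by a multiple of (8, −13) keeps it a solution: x = -156 + 20·8 = 4, y = 260 − 20·13 = 0.
Check: 13·4 + 8·0 = 52 + 0 = 52. ✓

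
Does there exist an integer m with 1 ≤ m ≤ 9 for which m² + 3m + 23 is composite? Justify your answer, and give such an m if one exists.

m = 5

At m = 5: 5² + 3·5 + 23 = 63 = 3·21, which is composite.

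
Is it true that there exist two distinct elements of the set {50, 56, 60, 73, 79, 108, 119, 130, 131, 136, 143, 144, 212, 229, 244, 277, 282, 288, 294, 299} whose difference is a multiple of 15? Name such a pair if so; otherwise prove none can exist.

Yes: 56 and 131.

Reduce each element mod 15: 50↦5, 56↦11, 60↦0, 73↦13, 79↦4, 108↦3, 119↦14, 130↦10, 131↦11, 136↦1, 143↦8, 144↦9, 212↦2, 229↦4, 244↦4, 277↦7, 282↦12, 288↦3, 294↦9, 299↦14. The residue 11 repeats (at 56 and 131), and 131 − 56 = 75 = 5·15.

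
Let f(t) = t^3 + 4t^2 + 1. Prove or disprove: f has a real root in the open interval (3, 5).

f(3) = 64 and f(5) = 226, both positive, so a sign-change argument is unavailable; we show f keeps this sign on the whole interval.
Substitute t = 3 + u, where 0 < u < 2 on the interval. Expanding, f(3 + u) = u^3 + 13u^2 + 51u + 64.
The nonzero coefficients here are all positive, so for u > 0 every term is positive (or zero), and the constant term 64 is strictly positive.
So f is strictly positive on (3, 5); no root exists in the interval.

No.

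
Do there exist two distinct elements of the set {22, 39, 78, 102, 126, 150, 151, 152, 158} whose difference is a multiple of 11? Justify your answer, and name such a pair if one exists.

No, no such pair exists.

Reduce each element modulo 11: 22↦0, 39↦6, 78↦1, 102↦3, 126↦5, 150↦7, 151↦8, 152↦9, 158↦4.
These 9 residues are pairwise different, hence no difference of two elements is divisible by 11.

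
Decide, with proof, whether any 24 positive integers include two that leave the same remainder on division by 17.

Yes.

Partition the integers by their residue mod 17; there are 17 classes.
Since 24 > 17, two of the 24 integers must share a residue class by the pigeonhole principle; call them a and b.
So a and b have equal remainders mod 17, which is exactly what was to be shown.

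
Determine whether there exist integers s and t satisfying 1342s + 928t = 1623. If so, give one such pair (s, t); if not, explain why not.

gcd(1342, 928) = 2, so every integer of the form 1342s + 928t is a multiple of 2.
However 1623 leaves remainder 1 on division by 2.
Hence no integers s, t satisfy the equation.

No such integers exist.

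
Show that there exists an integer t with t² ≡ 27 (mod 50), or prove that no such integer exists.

Reduce modulo 5, which divides 50: we would need t² ≡ 2 (mod 5).
Squares mod 5 repeat after t = 2 (as (−t)² = t²); for t = 0..2 they are 0, 1, 4.
The set of squares mod 5 is therefore {0, 1, 4}, which does not contain 2.
Hence no integer t has t² ≡ 27 (mod 50).

There is no such integer.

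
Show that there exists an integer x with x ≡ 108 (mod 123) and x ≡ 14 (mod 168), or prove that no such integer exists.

No, no such integer exists.

Reduce both congruences modulo 3, which divides 123 and 168: they say x ≡ 108 (mod 3) and x ≡ 14 (mod 3).
But 108 mod 3 = 0 while 14 mod 3 = 2, a contradiction.
Therefore no such x exists.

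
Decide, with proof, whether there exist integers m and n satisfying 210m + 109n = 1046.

m = 60, n = -106

Since gcd(210, 109) = 1, every integer is an integer combination of 210 and 109.
Dividing repeatedly: 210 = 1·109 + 101, 109 = 1·101 + 8, 101 = 12·8 + 5, 8 = 1·5 + 3, 5 = 1·3 + 2, 3 = 1·2 + 1, 2 = 2·1 + 0.
Working back up the chain: 1 = 3 − 1·2 = 3 − (5 − 1·3) = −5 + 2·3 = −5 + 2·(8 − 1·5) = 2·8 − 3·5 = 2·8 − 3·(101 − 12·8) = −3·101 + 38·8 = −3·101 + 38·(109 − 1·101) = 38·109 − 41·101 = 38·109 − 41·(210 − 1·109) = −41·210 + 79·109. So 210·(-41) + 109·79 = 1.
Multiplying through by 1046: m = (-41)·1046 = -42886, n = 79·1046 = 82634 is a solution.
Adding 394·109 to m and subtracting 394·210 from n gives the tidier solution (60, -106).
Indeed 210·60 + 109·(-106) = 12600 − 11554 = 1046.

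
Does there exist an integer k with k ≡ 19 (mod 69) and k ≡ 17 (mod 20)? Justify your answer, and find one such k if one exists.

k = 157

Since 69 and 20 share no common factor, CRT says the pair of congruences has a solution (unique mod 1380).
Write k = 19 + 69t and require 19 + 69t ≡ 17 (mod 20), i.e. 69t ≡ 18 (mod 20).
69 ≡ 9 (mod 20), so this reads 9t ≡ 18 (mod 20). To invert 9 modulo 20: 20 = 2·9 + 2, 9 = 4·2 + 1, 2 = 2·1 + 0, and unwinding, 1 = 9 − 4·2 = 9 − 4·(20 − 2·9) = −4·20 + 9·9. Thus 9⁻¹ ≡ 9 (mod 20).
Multiplying by 9: t ≡ 9·18 = 162 ≡ 2 (mod 20).
With t = 2: k = 19 + 69·2 = 157.
Indeed 157 ≡ 19 (mod 69) and 157 ≡ 17 (mod 20).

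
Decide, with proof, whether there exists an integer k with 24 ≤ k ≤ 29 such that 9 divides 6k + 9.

k = 24

Try k = 24: 6·24 + 9 = 153 = 17·9, which is divisible by 9.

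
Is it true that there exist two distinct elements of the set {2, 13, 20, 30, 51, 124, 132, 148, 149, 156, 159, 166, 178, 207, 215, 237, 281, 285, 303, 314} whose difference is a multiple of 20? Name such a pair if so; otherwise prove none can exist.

No such pair exists.

Reduce each element modulo 20: 2↦2, 13↦13, 20↦0, 30↦10, 51↦11, 124↦4, 132↦12, 148↦8, 149↦9, 156↦16, 159↦19, 166↦6, 178↦18, 207↦7, 215↦15, 237↦17, 281↦1, 285↦5, 303↦3, 314↦14.
No residue repeats among the 20 elements, so no pair has difference ≡ 0 (mod 20).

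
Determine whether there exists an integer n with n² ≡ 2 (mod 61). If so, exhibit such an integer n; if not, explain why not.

No such integer exists.

Apply Euler's criterion with the prime 61: 2 is a quadratic residue iff 2^30 ≡ 1 (mod 61), and a non-residue iff it is ≡ −1.
Squaring successively (mod 61): 2^2 = 4 ≡ 4; 2^4 ≡ 4² = 16 ≡ 16; 2^8 ≡ 16² = 256 ≡ 12; 2^16 ≡ 12² = 144 ≡ 22.
Since 30 = 16 + 8 + 4 + 2, 2^30 ≡ 22 · 12 · 16 · 4; multiplying out mod 61: 22·12 = 264 ≡ 20, then 20·16 = 320 ≡ 15, then 15·4 = 60 ≡ 60. Thus 2^30 ≡ 60 ≡ −1 (mod 61).
The value −1 means 2 is a non-residue modulo 61, so n² ≡ 2 (mod 61) is impossible.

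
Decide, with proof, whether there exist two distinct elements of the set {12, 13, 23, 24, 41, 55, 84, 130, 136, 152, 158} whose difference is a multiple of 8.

Reduce each element mod 8: 12↦4, 13↦5, 23↦7, 24↦0, 41↦1, 55↦7, 84↦4, 130↦2, 136↦0, 152↦0, 158↦6. The residue 4 repeats (at 12 and 84), and 84 − 12 = 72 = 9·8.

Yes: 12 and 84.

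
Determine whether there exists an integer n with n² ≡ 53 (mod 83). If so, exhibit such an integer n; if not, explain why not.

No such integer exists.

83 is prime, so by Euler's criterion 53 is a square mod 83 iff 53^((83−1)/2) = 53^41 ≡ 1 (mod 83).
Repeated squaring mod 83: 53^2 = 2809 ≡ 70; 53^4 ≡ 70² = 4900 ≡ 3; 53^8 ≡ 3² = 9 ≡ 9; 53^16 ≡ 9² = 81 ≡ 81; 53^32 ≡ 81² = 6561 ≡ 4.
Since 41 = 32 + 8 + 1, 53^41 ≡ 4 · 9 · 53; multiplying out mod 83: 4·9 = 36 ≡ 36, then 36·53 = 1908 ≡ 82. Thus 53^41 ≡ 82 ≡ −1 (mod 83).
By Euler's criterion 53 is a quadratic non-residue mod 83: no n satisfies n² ≡ 53 (mod 83).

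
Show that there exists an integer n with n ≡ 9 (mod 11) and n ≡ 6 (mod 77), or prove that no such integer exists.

Reduce both congruences modulo 11, which divides 11 and 77: they say n ≡ 9 (mod 11) and n ≡ 6 (mod 11).
But 9 mod 11 = 9 while 6 mod 11 = 6, a contradiction.
So no integer satisfies both congruences.

No such integer exists.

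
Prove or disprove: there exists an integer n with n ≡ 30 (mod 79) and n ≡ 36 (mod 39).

n = 504

The moduli 79 and 39 are coprime, so by the Chinese Remainder Theorem a unique solution modulo 3081 exists.
Any solution of the first congruence is n = 30 + 79t; substituting into the second, 79t ≡ 36 − 30 ≡ 6 (mod 39).
79 ≡ 1 (mod 39), so this reads 1t ≡ 6 (mod 39). So t ≡ 6 (mod 39).
Taking t = 6 gives n = 30 + 79·6 = 504.
Verify: 504 = 6·79 + 30 and 504 = 12·39 + 36. ✓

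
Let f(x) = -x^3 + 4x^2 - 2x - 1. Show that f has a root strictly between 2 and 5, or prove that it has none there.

Yes, f has a root in the interval.

f(2) = 3 and f(5) = -36, which have opposite signs.
f is continuous everywhere (it is a polynomial), in particular on [2, 5].
By the Intermediate Value Theorem, f takes the value 0 somewhere in the open interval.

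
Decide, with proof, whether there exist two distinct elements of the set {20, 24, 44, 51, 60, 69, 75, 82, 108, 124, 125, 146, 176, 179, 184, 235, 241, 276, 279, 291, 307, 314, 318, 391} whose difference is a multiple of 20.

Reduce each element mod 20: 20↦0, 24↦4, 44↦4, 51↦11, 60↦0, 69↦9, 75↦15, 82↦2, 108↦8, 124↦4, 125↦5, 146↦6, 176↦16, 179↦19, 184↦4, 235↦15, 241↦1, 276↦16, 279↦19, 291↦11, 307↦7, 314↦14, 318↦18, 391↦11. The residue 0 repeats (at 20 and 60), and 60 − 20 = 40 = 2·20.

20 and 60 are such a pair.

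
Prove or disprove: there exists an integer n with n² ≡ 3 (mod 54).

No such integer exists.

Work modulo the divisor 9 of 54. If n² ≡ 3 (mod 54) then n² ≡ 3 (mod 9).
Computing n² mod 9 for n = 0, 1, …, 4 (enough, by the symmetry n ↦ 9 − n) gives 0, 1, 4, 0, 7.
The set of squares mod 9 is therefore {0, 1, 4, 7}, which does not contain 3.
Therefore n² ≡ 3 (mod 54) has no solution.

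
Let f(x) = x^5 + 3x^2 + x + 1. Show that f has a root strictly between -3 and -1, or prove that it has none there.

f(-3) = -218 and f(-1) = 2, which have opposite signs.
f is continuous everywhere (it is a polynomial), in particular on [-3, -1].
By the Intermediate Value Theorem, f takes the value 0 somewhere in the open interval.

Yes, f has a root in the interval.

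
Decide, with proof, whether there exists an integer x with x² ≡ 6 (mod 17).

No, no such integer exists.

Computing x² mod 17 for x = 0, 1, …, 8 (enough, by the symmetry x ↦ 17 − x) gives 0, 1, 4, 9, 16, 8, 2, 15, 13.
So the quadratic residues mod 17 are {0, 1, 2, 4, 8, 9, 13, 15, 16}, and 6 is not among them.
Therefore x² ≡ 6 (mod 17) has no solution.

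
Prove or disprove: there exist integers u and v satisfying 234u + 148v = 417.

No such integers exist.

Any value of 234u + 148v is a multiple of gcd(234, 148) = 2.
However 417 leaves remainder 1 on division by 2.
Therefore 234u + 148v = 417 has no solution in integers.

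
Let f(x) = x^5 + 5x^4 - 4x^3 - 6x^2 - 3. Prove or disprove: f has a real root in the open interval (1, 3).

f(1) = -7 and f(3) = 483, which have opposite signs.
f is continuous everywhere (it is a polynomial), in particular on [1, 3].
By the Intermediate Value Theorem, f takes the value 0 somewhere in the open interval.

Yes, f has a root in the interval.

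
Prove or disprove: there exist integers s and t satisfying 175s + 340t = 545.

s = 7, t = -2

Every value of 175s + 340t is a multiple of gcd(175, 340) = 5; since 5 ∣ 545, solutions exist.
Dividing through by 5 reduces the equation to 35s + 68t = 109.
Euclidean algorithm: 68 = 1·35 + 33, 35 = 1·33 + 2, 33 = 16·2 + 1, 2 = 2·1 + 0.
Unwinding: 1 = 33 − 16·2 = 33 − 16·(35 − 1·33) = −16·35 + 17·33 = −16·35 + 17·(68 − 1·35) = 17·68 − 33·35, i.e. 35·(-33) + 68·17 = 1.
Times 109: 35·(-3597) + 68·1853 = 109, so (-3597, 1853) solves it.
Adding 53·68 to s and subtracting 53·35 from t gives the tidier solution (7, -2).
Indeed 175·7 + 340·(-2) = 1225 − 680 = 545.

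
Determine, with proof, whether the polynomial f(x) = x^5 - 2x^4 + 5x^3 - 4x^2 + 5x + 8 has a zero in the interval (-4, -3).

f(-4) = -1932 and f(-3) = -583, both negative, so a sign-change argument is unavailable; we show f keeps this sign on the whole interval.
Shift to the endpoint -3: with x = -3 − u (0 < u < 1), one computes f(-3 − u) = -u^5 - 17u^4 - 119u^3 - 427u^2 - 785u - 583.
The nonzero coefficients here are all negative, so for u > 0 every term is negative (or zero), and the constant term -583 is strictly negative.
So f is strictly negative on (-4, -3); no root exists in the interval.

No such root exists.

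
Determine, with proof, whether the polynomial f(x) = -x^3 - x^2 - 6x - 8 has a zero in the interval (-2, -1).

f(-2) = 8 and f(-1) = -2, which have opposite signs.
As a polynomial, f is continuous on every closed interval.
By the Intermediate Value Theorem, f takes the value 0 somewhere in the open interval.

Such a root exists.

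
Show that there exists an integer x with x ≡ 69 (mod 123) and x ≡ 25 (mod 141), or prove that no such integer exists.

Reduce both congruences modulo 3, which divides 123 and 141: they say x ≡ 69 (mod 3) and x ≡ 25 (mod 3).
These are incompatible: 69 − 25 = 44 is not divisible by 3.
Therefore no such x exists.

No such integer exists.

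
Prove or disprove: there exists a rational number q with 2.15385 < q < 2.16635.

q = 41/19

Scale by 19: the interval becomes (40.92315, 41.16065), which contains the integer 41.
So q = 41/19 works: it is a ratio of integers, and dividing 19·2.15385 < 41 < 19·2.16635 through by 19 gives 2.15385 < 41/19 < 2.16635.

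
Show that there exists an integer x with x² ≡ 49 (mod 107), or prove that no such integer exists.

x = 100 works: 100² = 10000, and 10000 − 49 = 9951 = 93·107.

x = 100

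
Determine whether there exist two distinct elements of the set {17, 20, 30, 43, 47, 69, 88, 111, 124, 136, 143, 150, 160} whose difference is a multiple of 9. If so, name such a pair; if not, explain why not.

Reduce each element mod 9: 17↦8, 20↦2, 30↦3, 43↦7, 47↦2, 69↦6, 88↦7, 111↦3, 124↦7, 136↦1, 143↦8, 150↦6, 160↦7. The residue 8 repeats (at 17 and 143), and 143 − 17 = 126 = 14·9.

17 and 143 are such a pair.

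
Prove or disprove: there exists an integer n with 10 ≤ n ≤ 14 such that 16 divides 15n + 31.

No such integer n in that range exists.

At n = 10, 15·10 + 31 = 181 ≡ 5 (mod 16), and each step in n adds 15, giving residues 5, 4, 3, 2, 1 for n = 10, 11, …, 14.
None is 0, so 16 never divides 15n + 31 on this range.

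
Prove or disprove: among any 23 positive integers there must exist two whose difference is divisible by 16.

True.

There are exactly 16 possible remainders on division by 16.
Placing 23 integers into 16 classes, some class receives at least two — say a and b.
Their difference a − b is then a multiple of 16.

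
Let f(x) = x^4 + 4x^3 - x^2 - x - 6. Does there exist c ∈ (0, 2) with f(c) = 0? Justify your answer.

Yes, such a c exists.

f(0) = -6 and f(2) = 36, which have opposite signs.
Since f is a polynomial it is continuous on [0, 2].
The Intermediate Value Theorem then guarantees some c ∈ (0, 2) with f(c) = 0.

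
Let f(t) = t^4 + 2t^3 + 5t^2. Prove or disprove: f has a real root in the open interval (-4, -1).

f(-4) = 208 and f(-1) = 4, both positive, so a sign-change argument is unavailable; we show f keeps this sign on the whole interval.
Shift to the endpoint -1: with t = -1 − u (0 < u < 3), one computes f(-1 − u) = u^4 + 2u^3 + 5u^2 + 8u + 4.
All 5 nonzero coefficients of this polynomial in u are positive; hence for u > 0 the value is a sum of positive terms (the constant 4 among them).
Therefore f(t) > 0 throughout (-4, -1), and f has no zero there.

No such root exists.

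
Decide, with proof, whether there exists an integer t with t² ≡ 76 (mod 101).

t = 51 works: 51² = 2601, and 2601 − 76 = 2525 = 25·101.

t = 51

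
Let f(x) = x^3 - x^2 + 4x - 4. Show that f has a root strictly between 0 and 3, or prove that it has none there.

Such a root exists.

f(0) = -4 and f(3) = 26, which have opposite signs.
Since f is a polynomial it is continuous on [0, 3].
By the Intermediate Value Theorem f must vanish at some point of (0, 3).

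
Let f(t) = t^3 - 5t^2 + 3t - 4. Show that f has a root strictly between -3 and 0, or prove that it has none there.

No such root exists.

The endpoint values f(-3) = -85 and f(0) = -4 are both negative. Claim: f(t) < 0 for every t in (-3, 0).
Shift to the endpoint 0: with t = −u (0 < u < 3), one computes f(−u) = -u^3 - 5u^2 - 3u - 4.
All 4 nonzero coefficients of this polynomial in u are negative; hence for u > 0 the value is a sum of negative terms (the constant -4 among them).
Therefore f(t) < 0 throughout (-3, 0), and f has no zero there.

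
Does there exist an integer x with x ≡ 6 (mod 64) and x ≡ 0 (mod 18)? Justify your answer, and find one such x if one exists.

x = 198

gcd(64, 18) = 2. A simultaneous solution exists iff 6 ≡ 0 (mod 2); here 6 mod 2 = 0 = 0 mod 2, so it does.
Step through x = 6, 6 + 64, 6 + 2·64, …: the values 6, 70, 134, 198 reduce mod 18 to 6, 16, 8, 0. The value 198 hits 0.
Indeed 198 ≡ 6 (mod 64) and 198 ≡ 0 (mod 18).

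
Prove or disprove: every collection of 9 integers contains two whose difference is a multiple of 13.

Take the 9 consecutive integers 19, 20, …, 27: their residues mod 13 are all distinct because 9 ≤ 13.
The differences between them range over 1, …, 8, none of which is divisible by 13.

No; for instance {19, 20, 21, 22, 23, 24, 25, 26, 27} is a counterexample.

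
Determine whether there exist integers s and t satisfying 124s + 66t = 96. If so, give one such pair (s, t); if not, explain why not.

Every value of 124s + 66t is a multiple of gcd(124, 66) = 2; since 2 ∣ 96, solutions exist.
Dividing through by 2 reduces the equation to 62s + 33t = 48.
Run the Euclidean algorithm on 62 and 33: 62 = 1·33 + 29, 33 = 1·29 + 4, 29 = 7·4 + 1, 4 = 4·1 + 0.
Back-substituting, 1 = 29 − 7·4 = 29 − 7·(33 − 1·29) = −7·33 + 8·29 = −7·33 + 8·(62 − 1·33) = 8·62 − 15·33; that is, 62·8 + 33·(-15) = 1.
Times 48: 62·384 + 33·(-720) = 48, so (384, -720) solves it.
Subtracting 11·33 from s and adding 11·62 to t gives the tidier solution (21, -38).
Check: 124·21 + 66·(-38) = 2604 − 2508 = 96. ✓

s = 21, t = -38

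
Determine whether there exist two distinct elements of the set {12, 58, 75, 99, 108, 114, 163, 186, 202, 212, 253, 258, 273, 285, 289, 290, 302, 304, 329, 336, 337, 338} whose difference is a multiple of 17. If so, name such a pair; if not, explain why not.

Both 12 and 114 leave remainder 12 on division by 17; their difference 102 = 6·17 is a multiple of 17.

Yes: 12 and 114.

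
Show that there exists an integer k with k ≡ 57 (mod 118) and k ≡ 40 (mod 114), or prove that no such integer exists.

There is no such integer.

Both moduli are multiples of 2 = gcd(118, 114), so any solution would satisfy k ≡ 57 and k ≡ 40 modulo 2 simultaneously.
But 57 mod 2 = 1 while 40 mod 2 = 0, a contradiction.
So no integer satisfies both congruences.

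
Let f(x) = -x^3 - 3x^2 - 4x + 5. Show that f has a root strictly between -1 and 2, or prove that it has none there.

f(-1) = 7 and f(2) = -23, which have opposite signs.
Since f is a polynomial it is continuous on [-1, 2].
By the Intermediate Value Theorem, f takes the value 0 somewhere in the open interval.

Yes, f has a root in the interval.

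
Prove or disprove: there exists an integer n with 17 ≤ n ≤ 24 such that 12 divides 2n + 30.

For n = 17, 18, 19, 20 the values 64, 66, 68, 70 are not multiples of 12. Try n = 21: 2·21 + 30 = 72 = 6·12, which is divisible by 12.

n = 21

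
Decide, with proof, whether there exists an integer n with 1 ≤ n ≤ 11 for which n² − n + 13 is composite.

At n = 4: 4² − 4 + 13 = 25 = 5·5, which is composite.

n = 4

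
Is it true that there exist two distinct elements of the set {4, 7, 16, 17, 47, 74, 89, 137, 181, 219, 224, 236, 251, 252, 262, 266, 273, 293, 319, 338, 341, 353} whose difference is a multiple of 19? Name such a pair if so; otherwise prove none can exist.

Both 4 and 137 leave remainder 4 on division by 19; their difference 133 = 7·19 is a multiple of 19.

Yes: 4 and 137.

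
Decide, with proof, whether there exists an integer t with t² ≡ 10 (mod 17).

Computing t² mod 17 for t = 0, 1, …, 8 (enough, by the symmetry t ↦ 17 − t) gives 0, 1, 4, 9, 16, 8, 2, 15, 13.
The set of squares mod 17 is therefore {0, 1, 2, 4, 8, 9, 13, 15, 16}, which does not contain 10.
Therefore t² ≡ 10 (mod 17) has no solution.

There is no such integer.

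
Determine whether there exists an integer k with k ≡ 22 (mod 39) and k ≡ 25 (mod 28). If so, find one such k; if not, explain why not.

The moduli 39 and 28 are coprime, so by the Chinese Remainder Theorem a unique solution modulo 1092 exists.
Any solution of the first congruence is k = 22 + 39t; substituting into the second, 39t ≡ 25 − 22 ≡ 3 (mod 28).
39 ≡ 11 (mod 28), so this reads 11t ≡ 3 (mod 28). Since 11·23 = 253 = 9·28 + 1, the inverse of 11 mod 28 is 23.
Therefore t ≡ 23·3 = 69 ≡ 13 (mod 28).
With t = 13: k = 22 + 39·13 = 529.
Verify: 529 = 13·39 + 22 and 529 = 18·28 + 25. ✓

k = 529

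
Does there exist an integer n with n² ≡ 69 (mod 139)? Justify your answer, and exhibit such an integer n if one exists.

n = 25

n = 25 works: 25² = 625, and 625 − 69 = 556 = 4·139.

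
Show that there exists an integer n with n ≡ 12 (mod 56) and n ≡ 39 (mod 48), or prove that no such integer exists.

Reduce both congruences modulo 8, which divides 56 and 48: they say n ≡ 12 (mod 8) and n ≡ 39 (mod 8).
However 12 ≡ 4 and 39 ≡ 7 (mod 8), and 4 ≠ 7.
Therefore no such n exists.

No, no such integer exists.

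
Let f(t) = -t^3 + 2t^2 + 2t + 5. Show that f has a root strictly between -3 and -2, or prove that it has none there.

No such root exists.

The endpoint values f(-3) = 44 and f(-2) = 17 are both positive. Claim: f(t) > 0 for every t in (-3, -2).
Substitute t = -2 − u, where 0 < u < 1 on the interval. Expanding, f(-2 − u) = u^3 + 8u^2 + 18u + 17.
All 4 nonzero coefficients of this polynomial in u are positive; hence for u > 0 the value is a sum of positive terms (the constant 17 among them).
So f is strictly positive on (-3, -2); no root exists in the interval.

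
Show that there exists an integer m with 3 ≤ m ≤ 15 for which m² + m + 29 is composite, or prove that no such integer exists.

m = 9

At m = 9: 9² + 9 + 29 = 119 = 7·17, which is composite.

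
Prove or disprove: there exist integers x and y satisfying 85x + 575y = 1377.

There are no such integers.

gcd(85, 575) = 5, so every integer of the form 85x + 575y is a multiple of 5.
But 1377 = 5·275 + 2, so 5 ∤ 1377.
Therefore 85x + 575y = 1377 has no solution in integers.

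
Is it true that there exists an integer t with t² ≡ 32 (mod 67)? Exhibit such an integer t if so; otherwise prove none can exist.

There is no such integer.

Apply Euler's criterion with the prime 67: 32 is a quadratic residue iff 32^33 ≡ 1 (mod 67), and a non-residue iff it is ≡ −1.
Repeated squaring mod 67: 32^2 = 1024 ≡ 19; 32^4 ≡ 19² = 361 ≡ 26; 32^8 ≡ 26² = 676 ≡ 6; 32^16 ≡ 6² = 36 ≡ 36; 32^32 ≡ 36² = 1296 ≡ 23.
Since 33 = 32 + 1, 32^33 ≡ 23 · 32; multiplying out mod 67: 23·32 = 736 ≡ 66. Thus 32^33 ≡ 66 ≡ −1 (mod 67).
By Euler's criterion 32 is a quadratic non-residue mod 67: no t satisfies t² ≡ 32 (mod 67).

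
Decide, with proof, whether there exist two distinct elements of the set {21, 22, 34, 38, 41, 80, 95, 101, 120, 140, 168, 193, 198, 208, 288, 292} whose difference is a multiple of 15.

22 mod 15 = 7 and 292 mod 15 = 7, so 292 − 22 = 270 = 18·15.

Yes: 22 and 292.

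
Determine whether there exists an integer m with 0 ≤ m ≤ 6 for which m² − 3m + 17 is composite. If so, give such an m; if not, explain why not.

At m = 4: 4² − 3·4 + 17 = 21 = 3·7, which is composite.

m = 4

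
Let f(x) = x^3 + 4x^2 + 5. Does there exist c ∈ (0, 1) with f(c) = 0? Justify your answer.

No such root exists.

f(0) = 5 and f(1) = 10, both positive, so a sign-change argument is unavailable; we show f keeps this sign on the whole interval.
The nonzero coefficients of f are all positive, so for x > 0 every term of f(x) is positive (the constant term 5 strictly so).
So f is strictly positive on (0, 1); no root exists in the interval.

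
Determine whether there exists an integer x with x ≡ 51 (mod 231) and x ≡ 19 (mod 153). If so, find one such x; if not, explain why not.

Both moduli are multiples of 3 = gcd(231, 153), so any solution would satisfy x ≡ 51 and x ≡ 19 modulo 3 simultaneously.
However 51 ≡ 0 and 19 ≡ 1 (mod 3), and 0 ≠ 1.
Hence the system has no solution.

There is no such integer.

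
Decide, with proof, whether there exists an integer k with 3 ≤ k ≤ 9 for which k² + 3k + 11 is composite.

k = 9

At k = 9: 9² + 3·9 + 11 = 119 = 7·17, which is composite.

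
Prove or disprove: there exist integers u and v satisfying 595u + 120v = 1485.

u = 15, v = -62

Since gcd(595, 120) = 5 and 1485 = 5·297, Bézout's identity guarantees a solution.
Dividing through by 5 reduces the equation to 119u + 24v = 297.
Run the Euclidean algorithm on 119 and 24: 119 = 4·24 + 23, 24 = 1·23 + 1, 23 = 23·1 + 0.
Working back up the chain: 1 = 24 − 1·23 = 24 − (119 − 4·24) = −119 + 5·24. So 119·(-1) + 24·5 = 1.
Multiplying through by 297: u = (-1)·297 = -297, v = 5·297 = 1485 is a solution.
Shifting by a multiple of (24, −119) keeps it a solution: u = -297 + 13·24 = 15, v = 1485 − 13·119 = -62.
Indeed 595·15 + 120·(-62) = 8925 − 7440 = 1485.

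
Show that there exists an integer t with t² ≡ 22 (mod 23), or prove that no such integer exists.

No, no such integer exists.

Apply Euler's criterion with the prime 23: 22 is a quadratic residue iff 22^11 ≡ 1 (mod 23), and a non-residue iff it is ≡ −1.
Squaring successively (mod 23): 22^2 = 484 ≡ 1; 22^4 ≡ 1² = 1 ≡ 1; 22^8 ≡ 1² = 1 ≡ 1.
Since 11 = 8 + 2 + 1, 22^11 ≡ 1 · 1 · 22; multiplying out mod 23: 1·1 = 1 ≡ 1, then 1·22 = 22 ≡ 22. Thus 22^11 ≡ 22 ≡ −1 (mod 23).
By Euler's criterion 22 is a quadratic non-residue mod 23: no t satisfies t² ≡ 22 (mod 23).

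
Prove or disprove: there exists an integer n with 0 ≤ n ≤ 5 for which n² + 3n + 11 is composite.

n = 4

At n = 4: 4² + 3·4 + 11 = 39 = 3·13, which is composite.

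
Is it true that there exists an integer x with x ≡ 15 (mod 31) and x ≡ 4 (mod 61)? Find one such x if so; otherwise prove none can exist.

x = 1224

Since 31 and 61 share no common factor, CRT says the pair of congruences has a solution (unique mod 1891).
Any solution of the first congruence is x = 15 + 31t; substituting into the second, 31t ≡ 4 − 15 ≡ 50 (mod 61).
Since 31·2 = 62 = 1·61 + 1, the inverse of 31 mod 61 is 2.
Multiplying by 2: t ≡ 2·50 = 100 ≡ 39 (mod 61).
Taking t = 39 gives x = 15 + 31·39 = 1224.
Verify: 1224 = 39·31 + 15 and 1224 = 20·61 + 4. ✓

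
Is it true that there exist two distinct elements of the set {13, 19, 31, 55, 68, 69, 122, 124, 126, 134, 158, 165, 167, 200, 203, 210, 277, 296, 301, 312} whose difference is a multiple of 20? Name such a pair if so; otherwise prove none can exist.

There is no such pair.

Residues mod 20: 13↦13, 19↦19, 31↦11, 55↦15, 68↦8, 69↦9, 122↦2, 124↦4, 126↦6, 134↦14, 158↦18, 165↦5, 167↦7, 200↦0, 203↦3, 210↦10, 277↦17, 296↦16, 301↦1, 312↦12.
These 20 residues are pairwise different, hence no difference of two elements is divisible by 20.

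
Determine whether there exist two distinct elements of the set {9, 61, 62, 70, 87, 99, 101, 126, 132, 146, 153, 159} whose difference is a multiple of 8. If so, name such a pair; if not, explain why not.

Both 9 and 153 leave remainder 1 on division by 8; their difference 144 = 18·8 is a multiple of 8.

The pair (9, 153) works.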